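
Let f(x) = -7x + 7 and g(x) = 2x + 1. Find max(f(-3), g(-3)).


f(-3) = 28
g(-3) = -5
max = 28

28


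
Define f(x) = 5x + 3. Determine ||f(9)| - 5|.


f(9) = 48
|48| = 48
|48 - 5| = 43

43


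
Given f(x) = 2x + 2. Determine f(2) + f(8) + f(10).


f(2) = 6
f(8) = 18
f(10) = 22
Sum = 46

46


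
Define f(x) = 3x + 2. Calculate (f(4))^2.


f(4) = 14
(14)^2 = 196

196


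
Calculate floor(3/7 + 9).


3/7 = 0.4286
0.4286 + 9 = 9.4286
floor(9.4286) = 9

9


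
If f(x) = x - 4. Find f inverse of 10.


Solve x - 4 = 10
x = (10 + 4) / 1 = 14

14


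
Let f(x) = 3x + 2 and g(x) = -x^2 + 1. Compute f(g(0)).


g(0) = 1
f(1) = 5

5


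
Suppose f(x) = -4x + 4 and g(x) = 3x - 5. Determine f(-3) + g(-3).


f(-3) = 16
g(-3) = -14
Sum = 2

2


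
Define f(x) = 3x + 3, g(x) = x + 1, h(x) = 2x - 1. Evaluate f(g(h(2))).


h(2) = 3
g(3) = 4
f(4) = 15

15


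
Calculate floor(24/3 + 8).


24/3 = 8
8 + 8 = 16
floor(16) = 16

16


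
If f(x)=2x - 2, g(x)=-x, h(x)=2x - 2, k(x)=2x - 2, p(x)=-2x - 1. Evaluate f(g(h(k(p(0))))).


p(0) = -1
k(-1) = -4
h(-4) = -10
g(-10) = 10
f(10) = 18

18


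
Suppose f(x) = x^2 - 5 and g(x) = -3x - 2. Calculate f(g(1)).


g(1) = -5
f(-5) = 1*(-5)^2 - 5 = 20

20


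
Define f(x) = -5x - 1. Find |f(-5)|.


f(-5) = 24
|24| = 24

24


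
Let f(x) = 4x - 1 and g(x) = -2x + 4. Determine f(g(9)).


-57


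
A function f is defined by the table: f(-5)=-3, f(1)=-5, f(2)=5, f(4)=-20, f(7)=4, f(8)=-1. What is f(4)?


Reading from the table at x = 4

-20


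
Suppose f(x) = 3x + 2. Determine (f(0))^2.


f(0) = 2
(2)^2 = 4

4


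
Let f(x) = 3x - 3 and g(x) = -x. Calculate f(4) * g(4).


f(4) = 9
g(4) = -4
Product = -36

-36


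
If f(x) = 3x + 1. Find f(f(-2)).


f(-2) = -5
f(-5) = -14

-14


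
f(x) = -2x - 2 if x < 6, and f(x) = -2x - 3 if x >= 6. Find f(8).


8 satisfies x >= 6
f(8) = -19

-19


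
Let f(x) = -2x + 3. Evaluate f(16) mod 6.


f(16) = -29
-29 mod 6 = 1

1


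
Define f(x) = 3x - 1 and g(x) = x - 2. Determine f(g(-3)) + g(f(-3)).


f(g(-3)) = -16
g(f(-3)) = -12
Sum = -28

-28


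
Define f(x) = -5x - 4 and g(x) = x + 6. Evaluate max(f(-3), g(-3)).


f(-3) = 11
g(-3) = 3
max = 11

11


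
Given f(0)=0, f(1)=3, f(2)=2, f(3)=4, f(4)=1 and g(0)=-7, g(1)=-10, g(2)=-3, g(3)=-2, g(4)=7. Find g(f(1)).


-2


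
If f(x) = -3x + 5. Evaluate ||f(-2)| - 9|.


f(-2) = 11
|11| = 11
|11 - 9| = 2

2


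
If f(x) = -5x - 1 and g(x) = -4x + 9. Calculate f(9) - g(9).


f(9) = -46
g(9) = -27
Difference = -19

-19


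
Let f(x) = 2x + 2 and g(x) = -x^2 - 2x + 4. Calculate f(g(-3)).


4


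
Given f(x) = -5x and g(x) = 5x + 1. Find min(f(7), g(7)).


f(7) = -35
g(7) = 36
min = -35

-35


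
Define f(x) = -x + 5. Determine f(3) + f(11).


f(3) = 2
f(11) = -6
Sum = -4

-4


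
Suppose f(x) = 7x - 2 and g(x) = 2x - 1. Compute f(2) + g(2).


15


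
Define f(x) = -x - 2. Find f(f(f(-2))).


f(-2) = 0
f(0) = -2
f(-2) = 0

0


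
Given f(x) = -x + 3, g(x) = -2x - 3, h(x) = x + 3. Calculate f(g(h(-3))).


6


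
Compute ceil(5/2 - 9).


-6


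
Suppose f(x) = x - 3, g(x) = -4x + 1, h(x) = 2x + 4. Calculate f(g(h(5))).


-58


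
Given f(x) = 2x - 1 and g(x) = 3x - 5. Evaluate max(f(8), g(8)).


f(8) = 15
g(8) = 19
max = 19

19


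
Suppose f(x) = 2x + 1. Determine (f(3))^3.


f(3) = 7
(7)^3 = 343

343


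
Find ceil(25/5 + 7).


25/5 = 5
5 + 7 = 12
ceil(12) = 12

12


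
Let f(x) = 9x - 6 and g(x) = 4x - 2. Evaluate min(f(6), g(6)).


f(6) = 48
g(6) = 22
min = 22

22


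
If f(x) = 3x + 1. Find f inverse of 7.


2


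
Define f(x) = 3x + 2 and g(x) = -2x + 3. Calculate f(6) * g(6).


f(6) = 20
g(6) = -9
Product = -180

-180


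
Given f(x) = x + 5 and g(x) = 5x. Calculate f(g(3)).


g(3) = 15
f(15) = 20

20


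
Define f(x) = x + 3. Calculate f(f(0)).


f(0) = 3
f(3) = 6

6


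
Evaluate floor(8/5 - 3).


-2


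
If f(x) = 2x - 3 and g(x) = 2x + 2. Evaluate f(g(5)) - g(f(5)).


f(g(5)) = 21
g(f(5)) = 16
Difference = 5

5


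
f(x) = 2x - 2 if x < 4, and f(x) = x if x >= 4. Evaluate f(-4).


-4 satisfies x < 4
f(-4) = -10

-10


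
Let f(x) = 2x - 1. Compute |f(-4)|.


f(-4) = -9
|-9| = 9

9


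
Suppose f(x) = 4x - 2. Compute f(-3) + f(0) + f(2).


f(-3) = -14
f(0) = -2
f(2) = 6
Sum = -10

-10


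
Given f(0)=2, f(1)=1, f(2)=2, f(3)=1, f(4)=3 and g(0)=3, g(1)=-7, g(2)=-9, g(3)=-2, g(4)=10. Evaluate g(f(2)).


f(2) = 2
g(2) = -9

-9


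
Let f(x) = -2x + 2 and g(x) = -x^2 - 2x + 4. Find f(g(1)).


0


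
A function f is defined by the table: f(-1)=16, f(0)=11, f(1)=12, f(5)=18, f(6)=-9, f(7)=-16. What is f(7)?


Reading from the table at x = 7

-16


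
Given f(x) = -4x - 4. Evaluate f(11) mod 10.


f(11) = -48
-48 mod 10 = 2

2


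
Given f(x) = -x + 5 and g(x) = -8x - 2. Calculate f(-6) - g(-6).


f(-6) = 11
g(-6) = 46
Difference = -35

-35


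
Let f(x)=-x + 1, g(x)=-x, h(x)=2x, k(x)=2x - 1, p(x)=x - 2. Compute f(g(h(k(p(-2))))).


-17


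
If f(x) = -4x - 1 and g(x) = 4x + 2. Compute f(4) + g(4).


f(4) = -17
g(4) = 18
Sum = 1

1


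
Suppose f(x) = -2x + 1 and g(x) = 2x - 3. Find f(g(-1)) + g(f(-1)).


f(g(-1)) = 11
g(f(-1)) = 3
Sum = 14

14


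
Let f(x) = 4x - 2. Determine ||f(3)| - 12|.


f(3) = 10
|10| = 10
|10 - 12| = 2

2


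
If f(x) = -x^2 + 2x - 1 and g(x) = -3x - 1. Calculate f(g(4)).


-196


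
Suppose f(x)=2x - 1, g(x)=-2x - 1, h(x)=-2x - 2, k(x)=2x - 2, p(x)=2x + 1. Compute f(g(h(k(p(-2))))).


p(-2) = -3
k(-3) = -8
h(-8) = 14
g(14) = -29
f(-29) = -59

-59


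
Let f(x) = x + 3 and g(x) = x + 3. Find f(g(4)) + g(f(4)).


f(g(4)) = 10
g(f(4)) = 10
Sum = 20

20


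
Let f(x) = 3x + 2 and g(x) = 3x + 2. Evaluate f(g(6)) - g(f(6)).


f(g(6)) = 62
g(f(6)) = 62
Difference = 0

0


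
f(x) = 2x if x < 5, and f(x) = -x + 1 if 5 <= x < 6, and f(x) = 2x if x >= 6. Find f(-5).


-5 satisfies x < 5
f(-5) = -10

-10


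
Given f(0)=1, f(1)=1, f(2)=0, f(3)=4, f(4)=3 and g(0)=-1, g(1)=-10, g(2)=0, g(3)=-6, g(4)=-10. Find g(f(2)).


f(2) = 0
g(0) = -1

-1


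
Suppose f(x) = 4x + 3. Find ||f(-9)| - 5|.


f(-9) = -33
|-33| = 33
|33 - 5| = 28

28


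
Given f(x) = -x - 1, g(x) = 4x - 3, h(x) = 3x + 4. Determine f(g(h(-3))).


h(-3) = -5
g(-5) = -23
f(-23) = 22

22


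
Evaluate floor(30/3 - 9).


30/3 = 10
10 - 9 = 1
floor(1) = 1

1


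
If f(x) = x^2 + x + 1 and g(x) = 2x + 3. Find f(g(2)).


g(2) = 7
f(7) = 1*(7)^2 + 1*(7) + 1 = 57

57


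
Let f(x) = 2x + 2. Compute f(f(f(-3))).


f(-3) = -4
f(-4) = -6
f(-6) = -10

-10


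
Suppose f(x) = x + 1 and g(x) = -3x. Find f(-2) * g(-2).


f(-2) = -1
g(-2) = 6
Product = -6

-6


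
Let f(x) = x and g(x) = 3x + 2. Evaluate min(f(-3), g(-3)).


f(-3) = -3
g(-3) = -7
min = -7

-7


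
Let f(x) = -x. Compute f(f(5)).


f(5) = -5
f(-5) = 5

5


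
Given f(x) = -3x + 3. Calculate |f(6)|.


f(6) = -15
|-15| = 15

15


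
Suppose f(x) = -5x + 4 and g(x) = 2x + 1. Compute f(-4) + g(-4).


f(-4) = 24
g(-4) = -7
Sum = 17

17


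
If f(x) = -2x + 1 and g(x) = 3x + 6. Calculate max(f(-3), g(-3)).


f(-3) = 7
g(-3) = -3
max = 7

7


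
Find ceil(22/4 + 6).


22/4 = 5.5
5.5 + 6 = 11.5
ceil(11.5) = 12

12


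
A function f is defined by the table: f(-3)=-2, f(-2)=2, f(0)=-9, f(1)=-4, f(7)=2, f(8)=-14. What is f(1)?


Reading from the table at x = 1

-4


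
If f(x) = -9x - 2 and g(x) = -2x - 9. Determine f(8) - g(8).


-49


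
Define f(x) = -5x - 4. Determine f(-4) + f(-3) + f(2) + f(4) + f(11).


-70


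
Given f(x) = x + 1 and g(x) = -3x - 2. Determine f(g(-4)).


g(-4) = 10
f(10) = 11

11


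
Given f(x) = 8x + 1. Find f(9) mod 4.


f(9) = 73
73 mod 4 = 1

1


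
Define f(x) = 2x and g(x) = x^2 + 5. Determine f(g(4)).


g(4) = 21
f(21) = 42

42


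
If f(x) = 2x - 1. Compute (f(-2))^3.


f(-2) = -5
(-5)^3 = -125

-125


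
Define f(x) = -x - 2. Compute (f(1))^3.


f(1) = -3
(-3)^3 = -27

-27


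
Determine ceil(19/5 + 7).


19/5 = 3.8
3.8 + 7 = 10.8
ceil(10.8) = 11

11


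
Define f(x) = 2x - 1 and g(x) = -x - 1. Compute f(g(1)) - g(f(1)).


f(g(1)) = -5
g(f(1)) = -2
Difference = -3

-3


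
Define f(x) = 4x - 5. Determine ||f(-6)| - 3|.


f(-6) = -29
|-29| = 29
|29 - 3| = 26

26


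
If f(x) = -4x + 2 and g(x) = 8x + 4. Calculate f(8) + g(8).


f(8) = -30
g(8) = 68
Sum = 38

38


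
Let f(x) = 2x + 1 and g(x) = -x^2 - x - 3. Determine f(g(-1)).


g(-1) = -3
f(-3) = -5

-5


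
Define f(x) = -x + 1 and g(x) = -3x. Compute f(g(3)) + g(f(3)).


f(g(3)) = 10
g(f(3)) = 6
Sum = 16

16


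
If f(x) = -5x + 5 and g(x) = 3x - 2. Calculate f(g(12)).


g(12) = 34
f(34) = -165

-165


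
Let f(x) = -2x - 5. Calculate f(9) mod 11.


f(9) = -23
-23 mod 11 = 10

10


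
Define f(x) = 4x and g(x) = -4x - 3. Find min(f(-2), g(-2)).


f(-2) = -8
g(-2) = 5
min = -8

-8


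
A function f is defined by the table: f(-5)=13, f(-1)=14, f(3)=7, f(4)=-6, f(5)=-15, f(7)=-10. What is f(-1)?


Reading from the table at x = -1

14


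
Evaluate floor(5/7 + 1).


5/7 = 0.7143
0.7143 + 1 = 1.7143
floor(1.7143) = 1

1


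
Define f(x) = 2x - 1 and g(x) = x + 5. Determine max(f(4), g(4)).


9


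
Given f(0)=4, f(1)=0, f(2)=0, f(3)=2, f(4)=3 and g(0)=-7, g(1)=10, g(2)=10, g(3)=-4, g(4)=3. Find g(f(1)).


-7


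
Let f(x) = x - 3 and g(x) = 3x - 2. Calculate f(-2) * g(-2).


f(-2) = -5
g(-2) = -8
Product = 40

40


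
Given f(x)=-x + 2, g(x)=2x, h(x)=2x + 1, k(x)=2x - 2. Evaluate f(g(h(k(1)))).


k(1) = 0
h(0) = 1
g(1) = 2
f(2) = 0

0


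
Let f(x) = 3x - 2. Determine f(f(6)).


46


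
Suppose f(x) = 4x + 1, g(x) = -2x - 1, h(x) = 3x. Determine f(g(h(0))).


h(0) = 0
g(0) = -1
f(-1) = -3

-3


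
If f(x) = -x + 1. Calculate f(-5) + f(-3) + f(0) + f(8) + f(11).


f(-5) = 6
f(-3) = 4
f(0) = 1
f(8) = -7
f(11) = -10
Sum = -6

-6


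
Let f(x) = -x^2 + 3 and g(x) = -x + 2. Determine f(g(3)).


2


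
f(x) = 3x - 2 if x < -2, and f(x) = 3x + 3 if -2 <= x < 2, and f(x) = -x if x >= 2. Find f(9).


9 satisfies x >= 2
f(9) = -9

-9


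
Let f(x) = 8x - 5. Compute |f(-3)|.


f(-3) = -29
|-29| = 29

29


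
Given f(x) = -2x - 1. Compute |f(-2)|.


3


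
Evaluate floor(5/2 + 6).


5/2 = 2.5
2.5 + 6 = 8.5
floor(8.5) = 8

8


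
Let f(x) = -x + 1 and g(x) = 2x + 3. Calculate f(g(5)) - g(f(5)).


f(g(5)) = -12
g(f(5)) = -5
Difference = -7

-7


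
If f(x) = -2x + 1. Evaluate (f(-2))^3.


125


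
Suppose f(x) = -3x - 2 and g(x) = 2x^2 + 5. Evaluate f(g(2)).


g(2) = 13
f(13) = -41

-41


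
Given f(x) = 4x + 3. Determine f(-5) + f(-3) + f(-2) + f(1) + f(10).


19


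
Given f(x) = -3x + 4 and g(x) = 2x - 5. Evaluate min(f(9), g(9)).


f(9) = -23
g(9) = 13
min = -23

-23


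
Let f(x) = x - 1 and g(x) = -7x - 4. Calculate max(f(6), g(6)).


f(6) = 5
g(6) = -46
max = 5

5


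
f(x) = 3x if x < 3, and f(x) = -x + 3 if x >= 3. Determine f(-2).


-2 satisfies x < 3
f(-2) = -6

-6


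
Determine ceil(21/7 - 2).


21/7 = 3
3 - 2 = 1
ceil(1) = 1

1


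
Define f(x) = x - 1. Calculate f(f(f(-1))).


f(-1) = -2
f(-2) = -3
f(-3) = -4

-4


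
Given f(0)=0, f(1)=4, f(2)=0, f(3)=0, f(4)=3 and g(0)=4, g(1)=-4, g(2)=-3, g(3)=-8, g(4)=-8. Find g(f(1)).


f(1) = 4
g(4) = -8

-8


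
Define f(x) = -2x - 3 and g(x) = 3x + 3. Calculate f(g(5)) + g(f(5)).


f(g(5)) = -39
g(f(5)) = -36
Sum = -75

-75


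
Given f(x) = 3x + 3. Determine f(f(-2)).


f(-2) = -3
f(-3) = -6

-6


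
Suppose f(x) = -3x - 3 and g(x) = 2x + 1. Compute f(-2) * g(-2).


-9


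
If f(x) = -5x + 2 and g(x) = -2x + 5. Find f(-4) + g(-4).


f(-4) = 22
g(-4) = 13
Sum = 35

35


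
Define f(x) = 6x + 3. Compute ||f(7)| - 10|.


f(7) = 45
|45| = 45
|45 - 10| = 35

35


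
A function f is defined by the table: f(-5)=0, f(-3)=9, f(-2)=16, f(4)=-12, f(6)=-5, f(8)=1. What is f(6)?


-5


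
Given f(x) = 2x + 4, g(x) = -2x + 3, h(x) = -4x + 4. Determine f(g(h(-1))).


h(-1) = 8
g(8) = -13
f(-13) = -22

-22


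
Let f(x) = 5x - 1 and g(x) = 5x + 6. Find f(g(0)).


g(0) = 6
f(6) = 29

29


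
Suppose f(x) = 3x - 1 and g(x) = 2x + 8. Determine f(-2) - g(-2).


f(-2) = -7
g(-2) = 4
Difference = -11

-11


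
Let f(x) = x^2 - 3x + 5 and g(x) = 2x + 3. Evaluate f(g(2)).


g(2) = 7
f(7) = 1*(7)^2 - 3*(7) + 5 = 33

33


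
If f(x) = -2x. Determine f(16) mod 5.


f(16) = -32
-32 mod 5 = 3

3


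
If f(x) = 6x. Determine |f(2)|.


f(2) = 12
|12| = 12

12


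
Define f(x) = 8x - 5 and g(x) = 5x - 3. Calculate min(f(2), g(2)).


f(2) = 11
g(2) = 7
min = 7

7


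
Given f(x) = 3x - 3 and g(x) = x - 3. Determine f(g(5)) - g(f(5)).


f(g(5)) = 3
g(f(5)) = 9
Difference = -6

-6


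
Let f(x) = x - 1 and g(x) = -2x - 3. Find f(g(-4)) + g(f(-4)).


f(g(-4)) = 4
g(f(-4)) = 7
Sum = 11

11


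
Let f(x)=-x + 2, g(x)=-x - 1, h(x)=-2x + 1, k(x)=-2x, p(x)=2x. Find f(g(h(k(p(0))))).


p(0) = 0
k(0) = 0
h(0) = 1
g(1) = -2
f(-2) = 4

4


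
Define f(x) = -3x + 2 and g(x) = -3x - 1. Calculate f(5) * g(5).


f(5) = -13
g(5) = -16
Product = 208

208


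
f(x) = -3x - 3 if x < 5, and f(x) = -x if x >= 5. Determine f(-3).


6


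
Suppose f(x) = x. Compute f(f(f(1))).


f(1) = 1
f(1) = 1
f(1) = 1

1


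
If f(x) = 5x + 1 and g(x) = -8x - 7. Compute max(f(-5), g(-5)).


f(-5) = -24
g(-5) = 33
max = 33

33


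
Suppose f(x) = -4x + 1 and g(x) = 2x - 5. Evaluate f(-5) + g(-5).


6


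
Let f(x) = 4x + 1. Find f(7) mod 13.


f(7) = 29
29 mod 13 = 3

3


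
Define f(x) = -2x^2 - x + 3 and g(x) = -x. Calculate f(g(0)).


3


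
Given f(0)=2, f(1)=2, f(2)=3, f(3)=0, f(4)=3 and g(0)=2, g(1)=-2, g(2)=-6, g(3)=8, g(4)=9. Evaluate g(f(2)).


f(2) = 3
g(3) = 8

8


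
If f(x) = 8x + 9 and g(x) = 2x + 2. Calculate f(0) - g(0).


7


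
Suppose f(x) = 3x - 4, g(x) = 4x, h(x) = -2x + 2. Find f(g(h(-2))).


h(-2) = 6
g(6) = 24
f(24) = 68

68


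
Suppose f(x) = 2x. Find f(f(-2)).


f(-2) = -4
f(-4) = -8

-8


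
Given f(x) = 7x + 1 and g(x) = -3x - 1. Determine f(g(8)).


g(8) = -25
f(-25) = -174

-174


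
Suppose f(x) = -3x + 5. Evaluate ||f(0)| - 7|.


f(0) = 5
|5| = 5
|5 - 7| = 2

2


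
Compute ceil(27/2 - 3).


27/2 = 13.5
13.5 - 3 = 10.5
ceil(10.5) = 11

11


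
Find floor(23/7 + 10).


23/7 = 3.2857
3.2857 + 10 = 13.2857
floor(13.2857) = 13

13


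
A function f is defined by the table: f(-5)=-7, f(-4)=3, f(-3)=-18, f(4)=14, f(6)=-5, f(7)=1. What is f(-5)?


-7


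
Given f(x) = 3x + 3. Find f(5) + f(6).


f(5) = 18
f(6) = 21
Sum = 39

39


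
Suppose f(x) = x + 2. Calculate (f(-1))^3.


f(-1) = 1
(1)^3 = 1

1


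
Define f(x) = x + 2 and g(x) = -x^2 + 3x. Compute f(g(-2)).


g(-2) = -10
f(-10) = -8

-8


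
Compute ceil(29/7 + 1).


29/7 = 4.1429
4.1429 + 1 = 5.1429
ceil(5.1429) = 6

6


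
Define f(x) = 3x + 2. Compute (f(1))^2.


f(1) = 5
(5)^2 = 25

25


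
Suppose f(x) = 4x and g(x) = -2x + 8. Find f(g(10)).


-48


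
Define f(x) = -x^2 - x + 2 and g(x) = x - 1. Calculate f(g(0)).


2


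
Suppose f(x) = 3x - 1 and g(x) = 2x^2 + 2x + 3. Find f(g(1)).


g(1) = 7
f(7) = 20

20


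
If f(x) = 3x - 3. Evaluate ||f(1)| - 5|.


f(1) = 0
|0| = 0
|0 - 5| = 5

5


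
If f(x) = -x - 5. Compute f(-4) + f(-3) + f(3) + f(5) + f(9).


f(-4) = -1
f(-3) = -2
f(3) = -8
f(5) = -10
f(9) = -14
Sum = -35

-35


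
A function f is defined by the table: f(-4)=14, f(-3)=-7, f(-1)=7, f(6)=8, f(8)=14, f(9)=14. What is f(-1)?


7


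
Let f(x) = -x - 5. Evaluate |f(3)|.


8


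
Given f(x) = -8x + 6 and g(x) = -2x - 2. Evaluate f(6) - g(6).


f(6) = -42
g(6) = -14
Difference = -28

-28


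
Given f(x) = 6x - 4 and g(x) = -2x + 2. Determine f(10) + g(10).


f(10) = 56
g(10) = -18
Sum = 38

38


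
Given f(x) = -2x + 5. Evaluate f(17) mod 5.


f(17) = -29
-29 mod 5 = 1

1


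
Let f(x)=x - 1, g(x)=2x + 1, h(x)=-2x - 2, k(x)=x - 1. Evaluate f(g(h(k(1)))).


-4


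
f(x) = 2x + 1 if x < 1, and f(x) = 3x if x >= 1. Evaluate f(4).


4 satisfies x >= 1
f(4) = 12

12


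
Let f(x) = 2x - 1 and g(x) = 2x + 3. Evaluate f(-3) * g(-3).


f(-3) = -7
g(-3) = -3
Product = 21

21


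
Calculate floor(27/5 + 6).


27/5 = 5.4
5.4 + 6 = 11.4
floor(11.4) = 11

11


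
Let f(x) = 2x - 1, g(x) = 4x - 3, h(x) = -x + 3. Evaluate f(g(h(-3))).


41


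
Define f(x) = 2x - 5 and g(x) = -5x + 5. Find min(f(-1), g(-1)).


-7


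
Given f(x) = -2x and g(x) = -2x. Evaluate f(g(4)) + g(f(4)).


f(g(4)) = 16
g(f(4)) = 16
Sum = 32

32


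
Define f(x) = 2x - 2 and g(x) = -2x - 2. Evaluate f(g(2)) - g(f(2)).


-8


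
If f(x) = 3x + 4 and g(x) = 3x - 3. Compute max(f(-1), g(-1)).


f(-1) = 1
g(-1) = -6
max = 1

1


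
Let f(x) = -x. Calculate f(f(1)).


f(1) = -1
f(-1) = 1

1


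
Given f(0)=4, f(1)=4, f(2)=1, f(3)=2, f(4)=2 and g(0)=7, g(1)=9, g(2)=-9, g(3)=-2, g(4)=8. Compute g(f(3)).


f(3) = 2
g(2) = -9

-9


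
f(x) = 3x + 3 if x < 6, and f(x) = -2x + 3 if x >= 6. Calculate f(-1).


-1 satisfies x < 6
f(-1) = 0

0


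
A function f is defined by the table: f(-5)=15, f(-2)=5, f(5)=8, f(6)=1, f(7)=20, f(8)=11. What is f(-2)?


Reading from the table at x = -2

5


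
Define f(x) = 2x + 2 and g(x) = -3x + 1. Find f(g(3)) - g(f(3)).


f(g(3)) = -14
g(f(3)) = -23
Difference = 9

9


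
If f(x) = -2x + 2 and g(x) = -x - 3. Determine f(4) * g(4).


f(4) = -6
g(4) = -7
Product = 42

42


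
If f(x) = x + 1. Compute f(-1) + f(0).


1


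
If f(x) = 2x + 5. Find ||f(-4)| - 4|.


1


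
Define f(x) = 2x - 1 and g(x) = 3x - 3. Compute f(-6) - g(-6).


f(-6) = -13
g(-6) = -21
Difference = 8

8


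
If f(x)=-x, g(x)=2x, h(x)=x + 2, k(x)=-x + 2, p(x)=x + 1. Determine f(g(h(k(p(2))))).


p(2) = 3
k(3) = -1
h(-1) = 1
g(1) = 2
f(2) = -2

-2


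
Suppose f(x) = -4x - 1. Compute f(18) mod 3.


2


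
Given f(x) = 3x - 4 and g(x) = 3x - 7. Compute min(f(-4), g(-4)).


f(-4) = -16
g(-4) = -19
min = -19

-19


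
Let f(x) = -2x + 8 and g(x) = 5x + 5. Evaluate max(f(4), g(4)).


f(4) = 0
g(4) = 25
max = 25

25


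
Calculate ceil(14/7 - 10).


14/7 = 2
2 - 10 = -8
ceil(-8) = -8

-8


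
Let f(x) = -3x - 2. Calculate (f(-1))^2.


f(-1) = 1
(1)^2 = 1

1


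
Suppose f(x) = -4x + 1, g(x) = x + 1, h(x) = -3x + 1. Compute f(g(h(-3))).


h(-3) = 10
g(10) = 11
f(11) = -43

-43


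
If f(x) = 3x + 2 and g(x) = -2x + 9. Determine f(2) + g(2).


f(2) = 8
g(2) = 5
Sum = 13

13


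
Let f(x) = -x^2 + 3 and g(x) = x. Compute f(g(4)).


g(4) = 4
f(4) = (-1)*(4)^2 + 3 = -13

-13


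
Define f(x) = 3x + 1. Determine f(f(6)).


f(6) = 19
f(19) = 58

58


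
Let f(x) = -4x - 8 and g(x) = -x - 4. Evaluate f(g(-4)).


g(-4) = 0
f(0) = -8

-8


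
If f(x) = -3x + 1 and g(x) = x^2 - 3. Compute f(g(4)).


-38


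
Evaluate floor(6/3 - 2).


0


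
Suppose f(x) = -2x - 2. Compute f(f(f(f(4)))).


f(4) = -10
f(-10) = 18
f(18) = -38
f(-38) = 74

74


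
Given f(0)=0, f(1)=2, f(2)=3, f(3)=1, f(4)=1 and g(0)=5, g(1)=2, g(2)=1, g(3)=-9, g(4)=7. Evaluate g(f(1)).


f(1) = 2
g(2) = 1

1


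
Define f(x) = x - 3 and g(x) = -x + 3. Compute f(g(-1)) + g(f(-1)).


8


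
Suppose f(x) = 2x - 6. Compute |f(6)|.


f(6) = 6
|6| = 6

6


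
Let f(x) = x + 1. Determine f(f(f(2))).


f(2) = 3
f(3) = 4
f(4) = 5

5


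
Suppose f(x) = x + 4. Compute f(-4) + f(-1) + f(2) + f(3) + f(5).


f(-4) = 0
f(-1) = 3
f(2) = 6
f(3) = 7
f(5) = 9
Sum = 25

25


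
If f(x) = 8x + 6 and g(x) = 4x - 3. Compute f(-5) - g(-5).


f(-5) = -34
g(-5) = -23
Difference = -11

-11


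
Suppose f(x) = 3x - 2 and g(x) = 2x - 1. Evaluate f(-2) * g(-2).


f(-2) = -8
g(-2) = -5
Product = 40

40


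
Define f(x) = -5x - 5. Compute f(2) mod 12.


f(2) = -15
-15 mod 12 = 9

9


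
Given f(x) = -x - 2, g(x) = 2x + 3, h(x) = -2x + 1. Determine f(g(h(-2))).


h(-2) = 5
g(5) = 13
f(13) = -15

-15


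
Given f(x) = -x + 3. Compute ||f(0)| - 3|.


f(0) = 3
|3| = 3
|3 - 3| = 0

0


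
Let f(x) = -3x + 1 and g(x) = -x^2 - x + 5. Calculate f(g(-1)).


g(-1) = 5
f(5) = -14

-14


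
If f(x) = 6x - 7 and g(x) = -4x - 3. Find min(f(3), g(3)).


f(3) = 11
g(3) = -15
min = -15

-15


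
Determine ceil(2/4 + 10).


2/4 = 0.5
0.5 + 10 = 10.5
ceil(10.5) = 11

11


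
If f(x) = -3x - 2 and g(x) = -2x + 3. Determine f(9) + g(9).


-44


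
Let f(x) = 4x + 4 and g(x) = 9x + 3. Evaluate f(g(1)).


52


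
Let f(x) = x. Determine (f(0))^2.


f(0) = 0
(0)^2 = 0

0


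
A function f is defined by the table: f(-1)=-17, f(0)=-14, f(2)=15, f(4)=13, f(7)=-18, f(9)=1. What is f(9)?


Reading from the table at x = 9

1


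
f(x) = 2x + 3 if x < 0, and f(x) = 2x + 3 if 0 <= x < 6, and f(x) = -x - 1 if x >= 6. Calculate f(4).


4 satisfies 0 <= x < 6
f(4) = 11

11


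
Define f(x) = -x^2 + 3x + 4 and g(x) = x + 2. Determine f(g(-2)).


g(-2) = 0
f(0) = (-1)*(0)^2 + 3*(0) + 4 = 4

4


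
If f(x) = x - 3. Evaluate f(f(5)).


f(5) = 2
f(2) = -1

-1


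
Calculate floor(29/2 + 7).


29/2 = 14.5
14.5 + 7 = 21.5
floor(21.5) = 21

21


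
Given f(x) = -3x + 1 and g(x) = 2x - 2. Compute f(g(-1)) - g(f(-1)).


f(g(-1)) = 13
g(f(-1)) = 6
Difference = 7

7


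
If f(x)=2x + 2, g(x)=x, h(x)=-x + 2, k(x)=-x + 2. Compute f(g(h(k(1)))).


4


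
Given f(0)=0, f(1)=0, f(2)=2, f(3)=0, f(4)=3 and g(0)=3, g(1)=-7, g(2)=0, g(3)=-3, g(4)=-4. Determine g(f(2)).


f(2) = 2
g(2) = 0

0


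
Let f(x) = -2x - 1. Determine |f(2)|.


f(2) = -5
|-5| = 5

5


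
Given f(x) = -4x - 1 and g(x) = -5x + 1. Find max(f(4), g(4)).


-17


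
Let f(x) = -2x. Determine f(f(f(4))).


f(4) = -8
f(-8) = 16
f(16) = -32

-32


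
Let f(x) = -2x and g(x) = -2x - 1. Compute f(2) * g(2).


f(2) = -4
g(2) = -5
Product = 20

20


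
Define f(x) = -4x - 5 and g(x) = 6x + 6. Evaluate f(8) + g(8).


f(8) = -37
g(8) = 54
Sum = 17

17


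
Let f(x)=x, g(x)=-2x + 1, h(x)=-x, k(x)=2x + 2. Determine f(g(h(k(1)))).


9


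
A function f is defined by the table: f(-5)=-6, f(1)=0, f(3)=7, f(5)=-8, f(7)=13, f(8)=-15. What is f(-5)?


Reading from the table at x = -5

-6


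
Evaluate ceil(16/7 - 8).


16/7 = 2.2857
2.2857 - 8 = -5.7143
ceil(-5.7143) = -5

-5


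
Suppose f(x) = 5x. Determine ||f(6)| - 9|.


f(6) = 30
|30| = 30
|30 - 9| = 21

21


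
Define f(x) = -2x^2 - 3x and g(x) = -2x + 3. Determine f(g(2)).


g(2) = -1
f(-1) = (-2)*(-1)^2 - 3*(-1) = 1

1


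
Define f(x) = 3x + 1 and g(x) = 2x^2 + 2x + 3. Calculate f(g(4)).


g(4) = 43
f(43) = 130

130


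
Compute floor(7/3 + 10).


7/3 = 2.3333
2.3333 + 10 = 12.3333
floor(12.3333) = 12

12


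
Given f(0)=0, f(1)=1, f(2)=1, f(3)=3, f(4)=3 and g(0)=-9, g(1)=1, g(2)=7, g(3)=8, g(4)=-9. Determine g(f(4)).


f(4) = 3
g(3) = 8

8


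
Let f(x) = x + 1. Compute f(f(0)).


f(0) = 1
f(1) = 2

2


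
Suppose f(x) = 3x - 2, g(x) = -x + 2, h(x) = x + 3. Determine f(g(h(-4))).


7


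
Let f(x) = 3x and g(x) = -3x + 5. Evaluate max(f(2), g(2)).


f(2) = 6
g(2) = -1
max = 6

6


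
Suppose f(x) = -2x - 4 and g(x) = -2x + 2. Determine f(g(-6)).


g(-6) = 14
f(14) = -32

-32


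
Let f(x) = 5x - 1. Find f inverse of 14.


Solve 5x - 1 = 14
x = (14 + 1) / 5 = 3

3


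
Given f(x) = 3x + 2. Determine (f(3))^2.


121


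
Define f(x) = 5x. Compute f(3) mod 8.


f(3) = 15
15 mod 8 = 7

7


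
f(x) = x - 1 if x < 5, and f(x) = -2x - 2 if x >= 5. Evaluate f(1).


1 satisfies x < 5
f(1) = 0

0


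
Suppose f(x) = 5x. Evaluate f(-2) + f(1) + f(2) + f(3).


f(-2) = -10
f(1) = 5
f(2) = 10
f(3) = 15
Sum = 20

20


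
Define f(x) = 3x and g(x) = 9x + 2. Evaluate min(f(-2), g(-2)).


f(-2) = -6
g(-2) = -16
min = -16

-16


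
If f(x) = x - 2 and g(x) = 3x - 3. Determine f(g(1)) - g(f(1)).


f(g(1)) = -2
g(f(1)) = -6
Difference = 4

4


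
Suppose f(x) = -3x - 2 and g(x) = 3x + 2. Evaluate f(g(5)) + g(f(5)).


f(g(5)) = -53
g(f(5)) = -49
Sum = -102

-102


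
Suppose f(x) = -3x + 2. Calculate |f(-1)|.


f(-1) = 5
|5| = 5

5


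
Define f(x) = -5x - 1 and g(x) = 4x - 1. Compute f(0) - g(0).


f(0) = -1
g(0) = -1
Difference = 0

0


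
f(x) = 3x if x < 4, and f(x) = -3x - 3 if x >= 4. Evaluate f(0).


0 satisfies x < 4
f(0) = 0

0


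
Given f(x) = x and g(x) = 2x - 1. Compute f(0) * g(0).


f(0) = 0
g(0) = -1
Product = 0

0


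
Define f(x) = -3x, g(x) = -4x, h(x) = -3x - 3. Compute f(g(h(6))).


h(6) = -21
g(-21) = 84
f(84) = -252

-252


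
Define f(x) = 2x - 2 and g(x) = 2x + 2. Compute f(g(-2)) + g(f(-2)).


-16


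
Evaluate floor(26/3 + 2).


26/3 = 8.6667
8.6667 + 2 = 10.6667
floor(10.6667) = 10

10


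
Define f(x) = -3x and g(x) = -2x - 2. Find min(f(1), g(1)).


f(1) = -3
g(1) = -4
min = -4

-4


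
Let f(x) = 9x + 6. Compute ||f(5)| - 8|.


f(5) = 51
|51| = 51
|51 - 8| = 43

43


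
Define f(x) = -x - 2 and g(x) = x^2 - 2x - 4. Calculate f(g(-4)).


g(-4) = 20
f(20) = -22

-22


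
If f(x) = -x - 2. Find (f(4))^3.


f(4) = -6
(-6)^3 = -216

-216


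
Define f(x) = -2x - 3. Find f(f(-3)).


f(-3) = 3
f(3) = -9

-9


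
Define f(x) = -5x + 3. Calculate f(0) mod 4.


f(0) = 3
3 mod 4 = 3

3


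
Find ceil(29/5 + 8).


29/5 = 5.8
5.8 + 8 = 13.8
ceil(13.8) = 14

14


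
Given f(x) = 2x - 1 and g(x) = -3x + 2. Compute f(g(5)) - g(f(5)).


f(g(5)) = -27
g(f(5)) = -25
Difference = -2

-2


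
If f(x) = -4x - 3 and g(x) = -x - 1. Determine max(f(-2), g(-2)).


f(-2) = 5
g(-2) = 1
max = 5

5


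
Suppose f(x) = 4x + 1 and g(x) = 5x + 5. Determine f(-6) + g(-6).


f(-6) = -23
g(-6) = -25
Sum = -48

-48


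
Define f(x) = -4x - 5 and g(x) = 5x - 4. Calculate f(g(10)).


g(10) = 46
f(46) = -189

-189


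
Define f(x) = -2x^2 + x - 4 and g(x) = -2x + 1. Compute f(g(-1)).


-19


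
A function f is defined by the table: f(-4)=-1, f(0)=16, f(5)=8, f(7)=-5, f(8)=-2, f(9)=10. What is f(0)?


Reading from the table at x = 0

16


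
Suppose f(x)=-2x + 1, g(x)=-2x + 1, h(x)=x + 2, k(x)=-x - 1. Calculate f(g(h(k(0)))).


k(0) = -1
h(-1) = 1
g(1) = -1
f(-1) = 3

3


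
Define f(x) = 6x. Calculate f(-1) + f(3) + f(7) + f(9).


108


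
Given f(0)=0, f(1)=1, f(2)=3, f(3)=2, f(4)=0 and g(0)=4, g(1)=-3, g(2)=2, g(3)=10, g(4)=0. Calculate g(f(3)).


f(3) = 2
g(2) = 2

2


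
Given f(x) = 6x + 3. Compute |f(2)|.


15


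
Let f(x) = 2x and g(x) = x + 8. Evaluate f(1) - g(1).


f(1) = 2
g(1) = 9
Difference = -7

-7


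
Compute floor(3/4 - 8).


3/4 = 0.75
0.75 - 8 = -7.25
floor(-7.25) = -8

-8


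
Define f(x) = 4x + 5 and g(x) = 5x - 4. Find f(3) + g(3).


28


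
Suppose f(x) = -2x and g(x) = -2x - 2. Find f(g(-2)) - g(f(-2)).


6


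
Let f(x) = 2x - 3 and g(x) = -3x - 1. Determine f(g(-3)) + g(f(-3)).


39


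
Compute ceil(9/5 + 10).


9/5 = 1.8
1.8 + 10 = 11.8
ceil(11.8) = 12

12


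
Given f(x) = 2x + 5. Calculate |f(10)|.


f(10) = 25
|25| = 25

25


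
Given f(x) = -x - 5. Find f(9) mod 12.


10


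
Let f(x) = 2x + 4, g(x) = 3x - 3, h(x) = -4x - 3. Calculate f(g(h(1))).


h(1) = -7
g(-7) = -24
f(-24) = -44

-44


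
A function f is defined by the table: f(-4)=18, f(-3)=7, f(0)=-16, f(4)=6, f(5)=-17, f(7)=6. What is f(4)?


6


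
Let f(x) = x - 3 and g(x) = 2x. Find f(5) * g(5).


f(5) = 2
g(5) = 10
Product = 20

20


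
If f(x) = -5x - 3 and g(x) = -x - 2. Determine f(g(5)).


g(5) = -7
f(-7) = 32

32


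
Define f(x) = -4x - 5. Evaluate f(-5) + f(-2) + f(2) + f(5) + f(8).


f(-5) = 15
f(-2) = 3
f(2) = -13
f(5) = -25
f(8) = -37
Sum = -57

-57


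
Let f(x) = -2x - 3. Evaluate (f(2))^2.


f(2) = -7
(-7)^2 = 49

49


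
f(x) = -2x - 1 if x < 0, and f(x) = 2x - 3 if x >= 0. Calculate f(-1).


-1 satisfies x < 0
f(-1) = 1

1


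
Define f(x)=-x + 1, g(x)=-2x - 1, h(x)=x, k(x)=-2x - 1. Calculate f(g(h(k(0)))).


0


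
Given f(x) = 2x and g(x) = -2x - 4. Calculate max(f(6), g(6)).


12


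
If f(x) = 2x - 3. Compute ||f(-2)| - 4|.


f(-2) = -7
|-7| = 7
|7 - 4| = 3

3


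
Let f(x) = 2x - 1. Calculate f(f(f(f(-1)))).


-31


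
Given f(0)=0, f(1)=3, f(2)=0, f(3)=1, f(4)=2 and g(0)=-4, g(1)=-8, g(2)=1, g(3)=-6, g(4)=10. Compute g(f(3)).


f(3) = 1
g(1) = -8

-8


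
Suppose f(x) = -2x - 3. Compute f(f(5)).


f(5) = -13
f(-13) = 23

23


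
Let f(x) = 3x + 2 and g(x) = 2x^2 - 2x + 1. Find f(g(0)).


g(0) = 1
f(1) = 5

5


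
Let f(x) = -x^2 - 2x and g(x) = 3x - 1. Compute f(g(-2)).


g(-2) = -7
f(-7) = (-1)*(-7)^2 - 2*(-7) = -35

-35


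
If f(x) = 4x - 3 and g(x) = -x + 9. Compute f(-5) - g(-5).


-37


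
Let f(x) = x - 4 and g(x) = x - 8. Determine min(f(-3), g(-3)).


f(-3) = -7
g(-3) = -11
min = -11

-11


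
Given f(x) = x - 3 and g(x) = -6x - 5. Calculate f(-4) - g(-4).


f(-4) = -7
g(-4) = 19
Difference = -26

-26


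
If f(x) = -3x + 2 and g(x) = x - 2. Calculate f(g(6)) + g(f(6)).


f(g(6)) = -10
g(f(6)) = -18
Sum = -28

-28


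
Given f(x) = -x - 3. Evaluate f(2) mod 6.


f(2) = -5
-5 mod 6 = 1

1


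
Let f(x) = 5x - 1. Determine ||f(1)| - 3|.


f(1) = 4
|4| = 4
|4 - 3| = 1

1


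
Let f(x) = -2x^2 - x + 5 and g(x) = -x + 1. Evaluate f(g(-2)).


-16


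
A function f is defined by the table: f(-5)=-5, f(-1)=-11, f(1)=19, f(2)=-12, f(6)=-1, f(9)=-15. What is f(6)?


Reading from the table at x = 6

-1


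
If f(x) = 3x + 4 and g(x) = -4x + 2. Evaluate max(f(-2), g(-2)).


f(-2) = -2
g(-2) = 10
max = 10

10


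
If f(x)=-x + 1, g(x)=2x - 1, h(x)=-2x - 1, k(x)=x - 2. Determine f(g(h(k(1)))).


0


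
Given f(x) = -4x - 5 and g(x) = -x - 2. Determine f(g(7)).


31


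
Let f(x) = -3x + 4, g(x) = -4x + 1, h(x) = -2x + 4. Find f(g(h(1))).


h(1) = 2
g(2) = -7
f(-7) = 25

25


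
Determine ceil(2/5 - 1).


2/5 = 0.4
0.4 - 1 = -0.6
ceil(-0.6) = 0

0


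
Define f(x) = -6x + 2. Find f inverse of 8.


Solve -6x + 2 = 8
x = (8 - 2) / (-6) = -1

-1


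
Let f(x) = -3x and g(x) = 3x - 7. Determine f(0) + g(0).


f(0) = 0
g(0) = -7
Sum = -7

-7


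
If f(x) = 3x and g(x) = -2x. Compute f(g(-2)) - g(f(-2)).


f(g(-2)) = 12
g(f(-2)) = 12
Difference = 0

0


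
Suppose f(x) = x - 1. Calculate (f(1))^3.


f(1) = 0
(0)^3 = 0

0


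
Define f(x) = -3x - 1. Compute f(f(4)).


f(4) = -13
f(-13) = 38

38


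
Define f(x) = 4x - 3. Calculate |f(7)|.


25


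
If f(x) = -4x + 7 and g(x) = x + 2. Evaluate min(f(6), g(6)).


-17


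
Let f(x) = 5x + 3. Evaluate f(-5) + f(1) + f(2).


f(-5) = -22
f(1) = 8
f(2) = 13
Sum = -1

-1


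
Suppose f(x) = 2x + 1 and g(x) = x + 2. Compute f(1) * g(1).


f(1) = 3
g(1) = 3
Product = 9

9


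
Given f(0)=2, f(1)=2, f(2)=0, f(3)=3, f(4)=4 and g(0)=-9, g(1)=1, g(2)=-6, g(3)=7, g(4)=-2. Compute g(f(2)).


f(2) = 0
g(0) = -9

-9


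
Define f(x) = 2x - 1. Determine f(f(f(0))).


f(0) = -1
f(-1) = -3
f(-3) = -7

-7


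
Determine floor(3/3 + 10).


3/3 = 1
1 + 10 = 11
floor(11) = 11

11


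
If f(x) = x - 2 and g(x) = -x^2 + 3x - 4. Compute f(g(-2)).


g(-2) = -14
f(-14) = -16

-16


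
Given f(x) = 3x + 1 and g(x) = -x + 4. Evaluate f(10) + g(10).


25


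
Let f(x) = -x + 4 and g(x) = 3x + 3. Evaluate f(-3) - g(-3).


13


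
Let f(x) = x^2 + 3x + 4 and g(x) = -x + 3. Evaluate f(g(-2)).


44


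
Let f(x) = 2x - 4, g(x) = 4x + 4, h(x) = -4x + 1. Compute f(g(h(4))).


h(4) = -15
g(-15) = -56
f(-56) = -116

-116


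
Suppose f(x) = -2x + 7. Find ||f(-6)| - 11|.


f(-6) = 19
|19| = 19
|19 - 11| = 8

8


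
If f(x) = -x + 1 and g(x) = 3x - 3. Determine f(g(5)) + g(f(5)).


-26


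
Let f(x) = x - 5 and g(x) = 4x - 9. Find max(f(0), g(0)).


-5


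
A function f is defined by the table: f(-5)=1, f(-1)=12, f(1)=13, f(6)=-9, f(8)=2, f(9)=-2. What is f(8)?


2


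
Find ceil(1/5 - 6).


1/5 = 0.2
0.2 - 6 = -5.8
ceil(-5.8) = -5

-5


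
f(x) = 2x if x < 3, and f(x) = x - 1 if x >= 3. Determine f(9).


9 satisfies x >= 3
f(9) = 8

8


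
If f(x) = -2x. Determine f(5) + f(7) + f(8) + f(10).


f(5) = -10
f(7) = -14
f(8) = -16
f(10) = -20
Sum = -60

-60


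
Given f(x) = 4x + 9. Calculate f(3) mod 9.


f(3) = 21
21 mod 9 = 3

3


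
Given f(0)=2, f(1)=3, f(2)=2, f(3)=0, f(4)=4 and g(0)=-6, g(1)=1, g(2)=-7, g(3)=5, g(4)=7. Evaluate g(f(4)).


f(4) = 4
g(4) = 7

7


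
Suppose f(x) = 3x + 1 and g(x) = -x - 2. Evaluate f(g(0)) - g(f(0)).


f(g(0)) = -5
g(f(0)) = -3
Difference = -2

-2


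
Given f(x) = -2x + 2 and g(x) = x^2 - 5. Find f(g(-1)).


g(-1) = -4
f(-4) = 10

10


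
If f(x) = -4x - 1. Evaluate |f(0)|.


f(0) = -1
|-1| = 1

1


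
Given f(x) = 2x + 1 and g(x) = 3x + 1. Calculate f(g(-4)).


-21


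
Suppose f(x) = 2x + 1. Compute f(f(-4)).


f(-4) = -7
f(-7) = -13

-13


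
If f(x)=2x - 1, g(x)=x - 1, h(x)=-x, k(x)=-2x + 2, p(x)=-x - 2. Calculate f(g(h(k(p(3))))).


-27


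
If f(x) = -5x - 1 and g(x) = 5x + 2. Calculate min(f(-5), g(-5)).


-23


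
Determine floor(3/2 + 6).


7


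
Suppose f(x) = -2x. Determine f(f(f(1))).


f(1) = -2
f(-2) = 4
f(4) = -8

-8


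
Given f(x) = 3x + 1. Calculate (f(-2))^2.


f(-2) = -5
(-5)^2 = 25

25


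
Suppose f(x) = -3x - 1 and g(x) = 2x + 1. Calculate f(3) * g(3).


f(3) = -10
g(3) = 7
Product = -70

-70


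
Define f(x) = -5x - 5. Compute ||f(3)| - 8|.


f(3) = -20
|-20| = 20
|20 - 8| = 12

12


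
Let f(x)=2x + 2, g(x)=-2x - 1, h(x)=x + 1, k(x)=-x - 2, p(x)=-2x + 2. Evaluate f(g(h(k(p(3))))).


p(3) = -4
k(-4) = 2
h(2) = 3
g(3) = -7
f(-7) = -12

-12


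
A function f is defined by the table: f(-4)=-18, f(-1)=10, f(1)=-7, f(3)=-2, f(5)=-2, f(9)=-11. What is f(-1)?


Reading from the table at x = -1

10


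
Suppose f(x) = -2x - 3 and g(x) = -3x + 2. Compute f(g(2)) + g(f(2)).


f(g(2)) = 5
g(f(2)) = 23
Sum = 28

28


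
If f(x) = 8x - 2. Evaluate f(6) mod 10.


f(6) = 46
46 mod 10 = 6

6


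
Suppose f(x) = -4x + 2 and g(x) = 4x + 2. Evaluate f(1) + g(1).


f(1) = -2
g(1) = 6
Sum = 4

4


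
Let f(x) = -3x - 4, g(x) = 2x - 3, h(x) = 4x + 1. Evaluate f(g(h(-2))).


h(-2) = -7
g(-7) = -17
f(-17) = 47

47


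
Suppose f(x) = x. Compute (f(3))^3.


f(3) = 3
(3)^3 = 27

27


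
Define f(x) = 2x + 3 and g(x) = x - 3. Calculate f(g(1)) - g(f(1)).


f(g(1)) = -1
g(f(1)) = 2
Difference = -3

-3


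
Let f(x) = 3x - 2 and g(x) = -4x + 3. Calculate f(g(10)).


g(10) = -37
f(-37) = -113

-113


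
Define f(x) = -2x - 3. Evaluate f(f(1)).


f(1) = -5
f(-5) = 7

7


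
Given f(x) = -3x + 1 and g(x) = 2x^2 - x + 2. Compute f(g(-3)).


g(-3) = 23
f(23) = -68

-68


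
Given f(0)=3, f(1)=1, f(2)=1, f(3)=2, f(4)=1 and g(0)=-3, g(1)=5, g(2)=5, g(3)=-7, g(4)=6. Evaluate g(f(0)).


-7


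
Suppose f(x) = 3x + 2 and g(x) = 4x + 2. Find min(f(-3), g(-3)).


f(-3) = -7
g(-3) = -10
min = -10

-10


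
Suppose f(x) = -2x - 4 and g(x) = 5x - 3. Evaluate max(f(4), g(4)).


f(4) = -12
g(4) = 17
max = 17

17


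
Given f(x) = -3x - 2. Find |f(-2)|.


f(-2) = 4
|4| = 4

4


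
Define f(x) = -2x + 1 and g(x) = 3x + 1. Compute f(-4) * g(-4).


f(-4) = 9
g(-4) = -11
Product = -99

-99


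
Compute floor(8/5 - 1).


8/5 = 1.6
1.6 - 1 = 0.6
floor(0.6) = 0

0


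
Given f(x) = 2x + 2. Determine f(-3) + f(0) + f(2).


f(-3) = -4
f(0) = 2
f(2) = 6
Sum = 4

4


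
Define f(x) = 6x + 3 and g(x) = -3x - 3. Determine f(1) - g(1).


15


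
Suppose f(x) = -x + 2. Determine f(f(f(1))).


f(1) = 1
f(1) = 1
f(1) = 1

1


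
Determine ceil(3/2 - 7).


3/2 = 1.5
1.5 - 7 = -5.5
ceil(-5.5) = -5

-5


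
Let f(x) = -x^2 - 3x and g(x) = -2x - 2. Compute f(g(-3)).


-28


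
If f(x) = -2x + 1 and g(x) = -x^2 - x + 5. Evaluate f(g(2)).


g(2) = -1
f(-1) = 3

3


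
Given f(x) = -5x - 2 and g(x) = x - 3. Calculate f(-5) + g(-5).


f(-5) = 23
g(-5) = -8
Sum = 15

15


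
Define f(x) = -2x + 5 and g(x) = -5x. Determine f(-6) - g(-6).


-13


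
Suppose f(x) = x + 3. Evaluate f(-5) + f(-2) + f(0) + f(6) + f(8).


22


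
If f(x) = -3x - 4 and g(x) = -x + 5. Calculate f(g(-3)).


g(-3) = 8
f(8) = -28

-28


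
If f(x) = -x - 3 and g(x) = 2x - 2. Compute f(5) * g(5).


f(5) = -8
g(5) = 8
Product = -64

-64


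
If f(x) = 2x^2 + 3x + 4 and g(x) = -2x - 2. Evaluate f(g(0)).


g(0) = -2
f(-2) = 2*(-2)^2 + 3*(-2) + 4 = 6

6


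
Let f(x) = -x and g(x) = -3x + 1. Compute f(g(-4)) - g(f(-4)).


f(g(-4)) = -13
g(f(-4)) = -11
Difference = -2

-2


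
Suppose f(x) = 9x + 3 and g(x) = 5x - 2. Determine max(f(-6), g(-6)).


-32


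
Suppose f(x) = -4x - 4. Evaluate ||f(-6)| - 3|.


17


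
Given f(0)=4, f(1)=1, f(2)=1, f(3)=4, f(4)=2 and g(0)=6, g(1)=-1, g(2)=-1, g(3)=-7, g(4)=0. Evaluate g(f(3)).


f(3) = 4
g(4) = 0

0


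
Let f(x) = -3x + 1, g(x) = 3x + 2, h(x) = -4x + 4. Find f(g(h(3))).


h(3) = -8
g(-8) = -22
f(-22) = 67

67


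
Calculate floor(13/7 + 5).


13/7 = 1.8571
1.8571 + 5 = 6.8571
floor(6.8571) = 6

6


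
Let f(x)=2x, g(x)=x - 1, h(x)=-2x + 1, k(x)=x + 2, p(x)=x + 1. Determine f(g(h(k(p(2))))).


p(2) = 3
k(3) = 5
h(5) = -9
g(-9) = -10
f(-10) = -20

-20


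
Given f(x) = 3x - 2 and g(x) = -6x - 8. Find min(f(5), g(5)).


f(5) = 13
g(5) = -38
min = -38

-38


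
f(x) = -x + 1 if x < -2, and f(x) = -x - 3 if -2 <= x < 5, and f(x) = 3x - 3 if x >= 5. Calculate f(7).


7 satisfies x >= 5
f(7) = 18

18


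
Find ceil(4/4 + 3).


4/4 = 1
1 + 3 = 4
ceil(4) = 4

4


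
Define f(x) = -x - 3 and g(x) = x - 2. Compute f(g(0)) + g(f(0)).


-6


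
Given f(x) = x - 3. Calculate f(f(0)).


f(0) = -3
f(-3) = -6

-6


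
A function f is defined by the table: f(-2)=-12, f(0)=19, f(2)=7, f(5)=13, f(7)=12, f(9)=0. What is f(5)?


Reading from the table at x = 5

13
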